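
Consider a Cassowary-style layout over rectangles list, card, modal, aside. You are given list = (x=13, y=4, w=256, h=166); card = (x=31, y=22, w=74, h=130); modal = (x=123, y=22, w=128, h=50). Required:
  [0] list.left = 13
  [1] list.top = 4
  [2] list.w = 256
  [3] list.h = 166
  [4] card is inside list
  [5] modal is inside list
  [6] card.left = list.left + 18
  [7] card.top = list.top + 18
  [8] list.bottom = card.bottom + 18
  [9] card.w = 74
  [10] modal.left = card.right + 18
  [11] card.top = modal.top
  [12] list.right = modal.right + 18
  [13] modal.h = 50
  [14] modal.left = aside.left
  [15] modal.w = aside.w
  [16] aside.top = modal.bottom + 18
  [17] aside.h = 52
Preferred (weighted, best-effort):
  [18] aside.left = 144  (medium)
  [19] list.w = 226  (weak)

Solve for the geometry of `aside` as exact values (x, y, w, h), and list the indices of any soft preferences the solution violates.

aside = (x=123, y=90, w=128, h=52)
violated soft preferences: 18, 19

1. aside.x = 123  [modal.left = aside.left]
2. aside.w = 128  [modal.w = aside.w]
3. aside.y = 90  [aside.top = modal.bottom + 18]
4. aside.h = 52  [aside.h = 52]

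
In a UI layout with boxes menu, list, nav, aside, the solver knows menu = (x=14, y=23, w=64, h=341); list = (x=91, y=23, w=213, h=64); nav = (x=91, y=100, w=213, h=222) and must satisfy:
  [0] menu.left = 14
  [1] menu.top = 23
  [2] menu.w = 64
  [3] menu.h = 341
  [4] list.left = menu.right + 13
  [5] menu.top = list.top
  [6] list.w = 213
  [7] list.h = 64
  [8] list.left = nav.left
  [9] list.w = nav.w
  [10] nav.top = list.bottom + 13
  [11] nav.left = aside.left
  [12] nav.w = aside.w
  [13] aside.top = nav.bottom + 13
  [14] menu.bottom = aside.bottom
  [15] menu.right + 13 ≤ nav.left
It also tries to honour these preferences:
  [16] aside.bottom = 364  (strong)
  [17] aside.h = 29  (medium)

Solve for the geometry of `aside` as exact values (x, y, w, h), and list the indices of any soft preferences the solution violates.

1. aside.x = 91  [nav.left = aside.left]
2. aside.w = 213  [nav.w = aside.w]
3. aside.y = 335  [aside.top = nav.bottom + 13]
4. aside.h = 29  [menu.bottom = aside.bottom]

aside = (x=91, y=335, w=213, h=29)
violated soft preferences: none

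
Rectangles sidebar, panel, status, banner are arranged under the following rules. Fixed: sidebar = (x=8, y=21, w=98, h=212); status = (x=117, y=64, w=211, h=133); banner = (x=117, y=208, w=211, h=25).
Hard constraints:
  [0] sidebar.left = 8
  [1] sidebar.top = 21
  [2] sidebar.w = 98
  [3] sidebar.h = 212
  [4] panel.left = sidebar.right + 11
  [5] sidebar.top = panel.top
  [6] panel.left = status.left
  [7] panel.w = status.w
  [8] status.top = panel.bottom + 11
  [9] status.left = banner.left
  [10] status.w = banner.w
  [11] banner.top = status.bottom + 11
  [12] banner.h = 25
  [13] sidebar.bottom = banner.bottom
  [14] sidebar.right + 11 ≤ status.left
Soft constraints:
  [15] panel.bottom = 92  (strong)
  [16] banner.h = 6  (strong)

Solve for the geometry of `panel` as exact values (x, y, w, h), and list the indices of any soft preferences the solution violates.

panel = (x=117, y=21, w=211, h=32)
violated soft preferences: 15, 16

1. panel.x = 117  [panel.left = sidebar.right + 11]
2. panel.y = 21  [sidebar.top = panel.top]
3. panel.w = 211  [panel.w = status.w]
4. panel.h = 32  [status.top = panel.bottom + 11]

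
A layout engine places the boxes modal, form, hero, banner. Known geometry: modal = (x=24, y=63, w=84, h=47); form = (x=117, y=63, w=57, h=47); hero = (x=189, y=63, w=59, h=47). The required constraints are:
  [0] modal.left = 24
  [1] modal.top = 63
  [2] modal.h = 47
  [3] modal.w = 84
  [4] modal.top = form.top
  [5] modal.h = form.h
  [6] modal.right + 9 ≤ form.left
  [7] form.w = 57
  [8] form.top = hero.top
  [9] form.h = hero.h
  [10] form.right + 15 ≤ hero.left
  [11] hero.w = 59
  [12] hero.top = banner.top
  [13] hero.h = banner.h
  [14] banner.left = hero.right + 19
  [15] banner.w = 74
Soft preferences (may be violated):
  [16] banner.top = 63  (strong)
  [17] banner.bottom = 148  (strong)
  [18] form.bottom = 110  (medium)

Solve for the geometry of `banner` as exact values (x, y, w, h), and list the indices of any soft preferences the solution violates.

banner = (x=267, y=63, w=74, h=47)
violated soft preferences: 17

1. banner.y = 63  [hero.top = banner.top]
2. banner.h = 47  [hero.h = banner.h]
3. banner.x = 267  [banner.left = hero.right + 19]
4. banner.w = 74  [banner.w = 74]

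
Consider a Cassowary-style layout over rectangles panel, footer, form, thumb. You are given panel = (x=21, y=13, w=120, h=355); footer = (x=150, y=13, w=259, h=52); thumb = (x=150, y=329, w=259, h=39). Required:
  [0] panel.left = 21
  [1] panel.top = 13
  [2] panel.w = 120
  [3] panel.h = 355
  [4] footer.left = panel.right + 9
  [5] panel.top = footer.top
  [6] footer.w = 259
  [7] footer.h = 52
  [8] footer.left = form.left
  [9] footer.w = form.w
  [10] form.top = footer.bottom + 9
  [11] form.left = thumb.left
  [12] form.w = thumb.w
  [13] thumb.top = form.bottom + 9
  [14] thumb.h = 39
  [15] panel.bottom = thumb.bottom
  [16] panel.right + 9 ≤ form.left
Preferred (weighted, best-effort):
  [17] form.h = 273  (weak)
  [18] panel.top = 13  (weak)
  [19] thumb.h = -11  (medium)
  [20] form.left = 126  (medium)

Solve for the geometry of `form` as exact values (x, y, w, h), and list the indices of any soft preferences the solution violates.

form = (x=150, y=74, w=259, h=246)
violated soft preferences: 17, 19, 20

1. form.x = 150  [footer.left = form.left]
2. form.w = 259  [footer.w = form.w]
3. form.y = 74  [form.top = footer.bottom + 9]
4. form.h = 246  [thumb.top = form.bottom + 9]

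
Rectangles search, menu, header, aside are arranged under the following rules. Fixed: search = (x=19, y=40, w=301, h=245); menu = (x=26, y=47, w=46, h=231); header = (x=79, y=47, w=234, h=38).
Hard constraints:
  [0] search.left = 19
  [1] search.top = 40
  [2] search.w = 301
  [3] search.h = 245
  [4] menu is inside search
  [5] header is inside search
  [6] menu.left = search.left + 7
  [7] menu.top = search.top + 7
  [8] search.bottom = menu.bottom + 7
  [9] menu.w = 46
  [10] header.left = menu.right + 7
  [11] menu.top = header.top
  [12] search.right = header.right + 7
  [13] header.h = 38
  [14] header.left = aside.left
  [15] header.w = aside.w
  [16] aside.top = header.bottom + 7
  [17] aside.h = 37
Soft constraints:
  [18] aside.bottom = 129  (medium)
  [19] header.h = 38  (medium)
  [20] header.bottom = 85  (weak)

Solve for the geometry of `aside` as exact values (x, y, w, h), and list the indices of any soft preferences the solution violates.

aside = (x=79, y=92, w=234, h=37)
violated soft preferences: none

1. aside.x = 79  [header.left = aside.left]
2. aside.w = 234  [header.w = aside.w]
3. aside.y = 92  [aside.top = header.bottom + 7]
4. aside.h = 37  [aside.h = 37]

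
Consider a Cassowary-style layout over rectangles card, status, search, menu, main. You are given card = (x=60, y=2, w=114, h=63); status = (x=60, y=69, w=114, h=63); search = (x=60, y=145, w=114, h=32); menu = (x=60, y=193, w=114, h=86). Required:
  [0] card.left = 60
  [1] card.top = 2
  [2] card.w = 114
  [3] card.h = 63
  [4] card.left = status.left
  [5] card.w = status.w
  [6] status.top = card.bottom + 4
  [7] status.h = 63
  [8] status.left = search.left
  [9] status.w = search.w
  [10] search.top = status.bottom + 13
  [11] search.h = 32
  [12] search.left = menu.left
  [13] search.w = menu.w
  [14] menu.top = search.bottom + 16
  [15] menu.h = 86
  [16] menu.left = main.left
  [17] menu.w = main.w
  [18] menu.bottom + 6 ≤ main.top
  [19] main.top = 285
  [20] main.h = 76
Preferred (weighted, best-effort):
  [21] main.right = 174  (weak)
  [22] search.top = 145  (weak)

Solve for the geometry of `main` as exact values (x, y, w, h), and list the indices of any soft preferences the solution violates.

1. main.x = 60  [menu.left = main.left]
2. main.w = 114  [menu.w = main.w]
3. main.y = 285  [main.top = 285]
4. main.h = 76  [main.h = 76]

main = (x=60, y=285, w=114, h=76)
violated soft preferences: none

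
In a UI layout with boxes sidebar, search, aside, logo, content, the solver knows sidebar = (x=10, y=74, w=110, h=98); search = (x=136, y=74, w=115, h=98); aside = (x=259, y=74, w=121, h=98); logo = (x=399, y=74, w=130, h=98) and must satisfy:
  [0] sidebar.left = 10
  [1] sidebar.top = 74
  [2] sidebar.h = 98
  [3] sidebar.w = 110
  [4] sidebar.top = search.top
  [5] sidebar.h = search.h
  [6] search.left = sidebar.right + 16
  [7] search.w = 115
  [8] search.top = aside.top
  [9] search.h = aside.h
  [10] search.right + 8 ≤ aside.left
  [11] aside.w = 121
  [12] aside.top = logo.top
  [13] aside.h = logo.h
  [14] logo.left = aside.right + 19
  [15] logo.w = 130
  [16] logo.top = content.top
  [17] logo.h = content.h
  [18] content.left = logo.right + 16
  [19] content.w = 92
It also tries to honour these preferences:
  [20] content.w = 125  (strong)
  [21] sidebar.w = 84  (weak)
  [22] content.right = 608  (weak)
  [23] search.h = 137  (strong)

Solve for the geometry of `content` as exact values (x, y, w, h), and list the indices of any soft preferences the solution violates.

1. content.y = 74  [logo.top = content.top]
2. content.h = 98  [logo.h = content.h]
3. content.x = 545  [content.left = logo.right + 16]
4. content.w = 92  [content.w = 92]

content = (x=545, y=74, w=92, h=98)
violated soft preferences: 20, 21, 22, 23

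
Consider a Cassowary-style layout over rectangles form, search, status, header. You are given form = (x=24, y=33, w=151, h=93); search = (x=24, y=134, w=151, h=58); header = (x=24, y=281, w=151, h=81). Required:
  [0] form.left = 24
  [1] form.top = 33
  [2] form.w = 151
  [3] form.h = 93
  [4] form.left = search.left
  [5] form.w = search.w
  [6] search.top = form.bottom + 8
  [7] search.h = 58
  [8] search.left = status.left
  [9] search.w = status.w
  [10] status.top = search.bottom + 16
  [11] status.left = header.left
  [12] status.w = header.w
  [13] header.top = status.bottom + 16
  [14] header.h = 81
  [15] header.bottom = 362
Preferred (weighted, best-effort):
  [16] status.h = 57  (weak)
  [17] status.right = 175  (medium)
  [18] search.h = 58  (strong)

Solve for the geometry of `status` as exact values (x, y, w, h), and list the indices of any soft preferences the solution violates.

status = (x=24, y=208, w=151, h=57)
violated soft preferences: none

1. status.x = 24  [search.left = status.left]
2. status.w = 151  [search.w = status.w]
3. status.y = 208  [status.top = search.bottom + 16]
4. status.h = 57  [header.top = status.bottom + 16]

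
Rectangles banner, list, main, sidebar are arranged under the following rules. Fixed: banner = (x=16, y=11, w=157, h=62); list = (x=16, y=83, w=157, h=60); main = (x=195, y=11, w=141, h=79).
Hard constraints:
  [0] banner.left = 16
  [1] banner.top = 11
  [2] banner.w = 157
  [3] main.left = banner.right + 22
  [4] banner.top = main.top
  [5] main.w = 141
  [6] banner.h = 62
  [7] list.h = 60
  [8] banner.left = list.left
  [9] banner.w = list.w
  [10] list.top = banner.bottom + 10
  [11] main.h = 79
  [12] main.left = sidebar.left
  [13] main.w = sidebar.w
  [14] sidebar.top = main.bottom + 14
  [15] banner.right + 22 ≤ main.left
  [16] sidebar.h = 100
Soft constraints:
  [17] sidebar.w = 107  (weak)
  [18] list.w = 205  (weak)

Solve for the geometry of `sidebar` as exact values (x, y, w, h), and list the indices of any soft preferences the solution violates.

sidebar = (x=195, y=104, w=141, h=100)
violated soft preferences: 17, 18

1. sidebar.x = 195  [main.left = sidebar.left]
2. sidebar.w = 141  [main.w = sidebar.w]
3. sidebar.y = 104  [sidebar.top = main.bottom + 14]
4. sidebar.h = 100  [sidebar.h = 100]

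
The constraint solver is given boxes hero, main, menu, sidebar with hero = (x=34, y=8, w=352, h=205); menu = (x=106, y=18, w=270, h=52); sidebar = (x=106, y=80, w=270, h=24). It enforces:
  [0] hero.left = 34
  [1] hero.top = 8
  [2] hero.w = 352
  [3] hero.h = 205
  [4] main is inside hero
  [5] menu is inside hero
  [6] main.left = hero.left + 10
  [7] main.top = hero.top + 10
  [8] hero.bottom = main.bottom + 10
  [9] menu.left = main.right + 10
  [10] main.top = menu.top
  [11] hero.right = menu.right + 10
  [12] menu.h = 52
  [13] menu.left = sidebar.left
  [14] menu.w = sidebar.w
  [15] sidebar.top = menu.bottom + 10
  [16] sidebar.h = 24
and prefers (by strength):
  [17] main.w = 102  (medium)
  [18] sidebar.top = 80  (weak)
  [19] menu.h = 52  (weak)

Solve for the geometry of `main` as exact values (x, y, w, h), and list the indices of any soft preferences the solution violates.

main = (x=44, y=18, w=52, h=185)
violated soft preferences: 17

1. main.x = 44  [main.left = hero.left + 10]
2. main.y = 18  [main.top = hero.top + 10]
3. main.h = 185  [hero.bottom = main.bottom + 10]
4. main.w = 52  [menu.left = main.right + 10]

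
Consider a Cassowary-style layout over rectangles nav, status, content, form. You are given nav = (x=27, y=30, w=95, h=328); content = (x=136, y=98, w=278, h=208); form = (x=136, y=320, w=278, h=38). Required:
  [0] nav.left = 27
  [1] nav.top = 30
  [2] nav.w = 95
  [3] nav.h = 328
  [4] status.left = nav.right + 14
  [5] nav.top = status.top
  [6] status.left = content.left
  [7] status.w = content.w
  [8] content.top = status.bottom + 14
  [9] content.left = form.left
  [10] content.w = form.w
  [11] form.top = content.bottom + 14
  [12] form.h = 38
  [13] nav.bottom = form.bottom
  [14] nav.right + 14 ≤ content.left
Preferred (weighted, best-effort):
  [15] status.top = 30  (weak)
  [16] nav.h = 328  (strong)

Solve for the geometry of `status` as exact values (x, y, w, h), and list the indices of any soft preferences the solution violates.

status = (x=136, y=30, w=278, h=54)
violated soft preferences: none

1. status.x = 136  [status.left = nav.right + 14]
2. status.y = 30  [nav.top = status.top]
3. status.w = 278  [status.w = content.w]
4. status.h = 54  [content.top = status.bottom + 14]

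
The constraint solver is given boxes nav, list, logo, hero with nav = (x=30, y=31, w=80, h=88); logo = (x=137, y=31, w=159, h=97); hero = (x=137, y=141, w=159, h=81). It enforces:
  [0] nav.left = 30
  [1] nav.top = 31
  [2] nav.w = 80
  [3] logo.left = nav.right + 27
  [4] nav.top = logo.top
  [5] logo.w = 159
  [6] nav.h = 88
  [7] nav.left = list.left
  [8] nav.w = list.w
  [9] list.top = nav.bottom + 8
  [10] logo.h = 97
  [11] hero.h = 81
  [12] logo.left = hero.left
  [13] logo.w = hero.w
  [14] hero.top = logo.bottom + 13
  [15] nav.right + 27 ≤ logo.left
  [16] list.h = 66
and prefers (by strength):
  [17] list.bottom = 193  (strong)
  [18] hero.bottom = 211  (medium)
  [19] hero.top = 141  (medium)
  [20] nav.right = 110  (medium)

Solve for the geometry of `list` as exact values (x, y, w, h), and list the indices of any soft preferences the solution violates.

1. list.x = 30  [nav.left = list.left]
2. list.w = 80  [nav.w = list.w]
3. list.y = 127  [list.top = nav.bottom + 8]
4. list.h = 66  [list.h = 66]

list = (x=30, y=127, w=80, h=66)
violated soft preferences: 18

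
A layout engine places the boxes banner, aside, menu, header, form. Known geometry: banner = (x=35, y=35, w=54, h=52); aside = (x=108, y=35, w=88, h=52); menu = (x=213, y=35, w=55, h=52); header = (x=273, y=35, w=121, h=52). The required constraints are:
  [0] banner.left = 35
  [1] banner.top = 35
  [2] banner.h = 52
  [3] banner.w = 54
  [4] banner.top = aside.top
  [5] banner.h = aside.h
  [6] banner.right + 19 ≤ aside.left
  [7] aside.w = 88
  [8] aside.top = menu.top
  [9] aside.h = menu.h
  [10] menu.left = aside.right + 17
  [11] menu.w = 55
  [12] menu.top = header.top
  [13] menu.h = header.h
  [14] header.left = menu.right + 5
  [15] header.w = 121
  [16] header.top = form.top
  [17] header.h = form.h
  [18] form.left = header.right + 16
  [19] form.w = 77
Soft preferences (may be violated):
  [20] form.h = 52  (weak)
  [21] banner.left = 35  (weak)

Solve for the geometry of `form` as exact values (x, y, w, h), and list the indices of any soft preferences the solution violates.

1. form.y = 35  [header.top = form.top]
2. form.h = 52  [header.h = form.h]
3. form.x = 410  [form.left = header.right + 16]
4. form.w = 77  [form.w = 77]

form = (x=410, y=35, w=77, h=52)
violated soft preferences: none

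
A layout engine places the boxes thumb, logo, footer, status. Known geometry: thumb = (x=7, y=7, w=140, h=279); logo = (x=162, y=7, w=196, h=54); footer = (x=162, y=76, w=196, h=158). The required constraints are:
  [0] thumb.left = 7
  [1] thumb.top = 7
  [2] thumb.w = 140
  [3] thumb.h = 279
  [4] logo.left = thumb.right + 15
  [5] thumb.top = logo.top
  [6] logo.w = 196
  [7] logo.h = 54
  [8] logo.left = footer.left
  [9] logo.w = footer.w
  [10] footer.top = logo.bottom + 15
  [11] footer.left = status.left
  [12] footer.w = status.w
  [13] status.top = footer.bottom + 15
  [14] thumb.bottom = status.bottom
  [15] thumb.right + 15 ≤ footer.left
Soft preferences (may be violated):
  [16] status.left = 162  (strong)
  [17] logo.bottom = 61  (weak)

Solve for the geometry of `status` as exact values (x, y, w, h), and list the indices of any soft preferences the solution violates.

status = (x=162, y=249, w=196, h=37)
violated soft preferences: none

1. status.x = 162  [footer.left = status.left]
2. status.w = 196  [footer.w = status.w]
3. status.y = 249  [status.top = footer.bottom + 15]
4. status.h = 37  [thumb.bottom = status.bottom]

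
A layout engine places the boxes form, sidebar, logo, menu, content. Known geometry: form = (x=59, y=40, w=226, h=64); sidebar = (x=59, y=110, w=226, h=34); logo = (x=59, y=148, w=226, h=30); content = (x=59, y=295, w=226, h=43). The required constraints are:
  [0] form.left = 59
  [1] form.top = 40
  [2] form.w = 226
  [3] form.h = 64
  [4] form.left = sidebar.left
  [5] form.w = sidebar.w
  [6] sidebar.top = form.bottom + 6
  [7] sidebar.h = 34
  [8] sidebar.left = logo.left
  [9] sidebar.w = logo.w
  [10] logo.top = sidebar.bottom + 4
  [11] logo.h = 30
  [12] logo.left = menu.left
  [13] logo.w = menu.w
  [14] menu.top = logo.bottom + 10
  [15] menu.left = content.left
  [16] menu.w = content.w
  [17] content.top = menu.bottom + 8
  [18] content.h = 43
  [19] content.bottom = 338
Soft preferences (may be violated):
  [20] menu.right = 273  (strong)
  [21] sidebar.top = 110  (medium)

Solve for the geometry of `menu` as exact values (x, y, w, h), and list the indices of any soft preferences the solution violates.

menu = (x=59, y=188, w=226, h=99)
violated soft preferences: 20

1. menu.x = 59  [logo.left = menu.left]
2. menu.w = 226  [logo.w = menu.w]
3. menu.y = 188  [menu.top = logo.bottom + 10]
4. menu.h = 99  [content.top = menu.bottom + 8]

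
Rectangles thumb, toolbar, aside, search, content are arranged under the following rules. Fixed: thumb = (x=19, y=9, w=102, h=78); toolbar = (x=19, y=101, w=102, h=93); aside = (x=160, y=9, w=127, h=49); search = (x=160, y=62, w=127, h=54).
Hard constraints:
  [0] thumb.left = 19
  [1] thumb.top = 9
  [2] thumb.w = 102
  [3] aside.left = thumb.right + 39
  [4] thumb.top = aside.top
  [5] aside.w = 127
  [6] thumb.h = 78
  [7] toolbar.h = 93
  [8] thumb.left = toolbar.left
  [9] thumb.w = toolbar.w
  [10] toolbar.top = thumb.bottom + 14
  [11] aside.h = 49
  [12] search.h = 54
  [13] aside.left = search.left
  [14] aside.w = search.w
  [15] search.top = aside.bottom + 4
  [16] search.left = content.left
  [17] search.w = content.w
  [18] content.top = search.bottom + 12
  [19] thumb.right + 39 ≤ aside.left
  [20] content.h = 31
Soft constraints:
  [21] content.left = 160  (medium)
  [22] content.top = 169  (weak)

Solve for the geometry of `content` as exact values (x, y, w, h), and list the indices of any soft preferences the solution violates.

1. content.x = 160  [search.left = content.left]
2. content.w = 127  [search.w = content.w]
3. content.y = 128  [content.top = search.bottom + 12]
4. content.h = 31  [content.h = 31]

content = (x=160, y=128, w=127, h=31)
violated soft preferences: 22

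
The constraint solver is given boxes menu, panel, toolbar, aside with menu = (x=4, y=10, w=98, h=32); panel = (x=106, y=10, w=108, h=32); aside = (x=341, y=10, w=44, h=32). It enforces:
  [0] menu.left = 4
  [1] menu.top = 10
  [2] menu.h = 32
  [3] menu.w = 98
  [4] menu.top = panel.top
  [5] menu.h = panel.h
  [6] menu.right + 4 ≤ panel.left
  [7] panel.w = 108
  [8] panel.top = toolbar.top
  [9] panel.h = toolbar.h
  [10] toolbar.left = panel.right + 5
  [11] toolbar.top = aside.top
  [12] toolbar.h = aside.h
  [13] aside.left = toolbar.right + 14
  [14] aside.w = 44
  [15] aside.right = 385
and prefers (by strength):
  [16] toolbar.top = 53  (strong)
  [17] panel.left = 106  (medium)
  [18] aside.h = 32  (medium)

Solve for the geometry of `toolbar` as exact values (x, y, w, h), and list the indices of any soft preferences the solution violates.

toolbar = (x=219, y=10, w=108, h=32)
violated soft preferences: 16

1. toolbar.y = 10  [panel.top = toolbar.top]
2. toolbar.h = 32  [panel.h = toolbar.h]
3. toolbar.x = 219  [toolbar.left = panel.right + 5]
4. toolbar.w = 108  [aside.left = toolbar.right + 14]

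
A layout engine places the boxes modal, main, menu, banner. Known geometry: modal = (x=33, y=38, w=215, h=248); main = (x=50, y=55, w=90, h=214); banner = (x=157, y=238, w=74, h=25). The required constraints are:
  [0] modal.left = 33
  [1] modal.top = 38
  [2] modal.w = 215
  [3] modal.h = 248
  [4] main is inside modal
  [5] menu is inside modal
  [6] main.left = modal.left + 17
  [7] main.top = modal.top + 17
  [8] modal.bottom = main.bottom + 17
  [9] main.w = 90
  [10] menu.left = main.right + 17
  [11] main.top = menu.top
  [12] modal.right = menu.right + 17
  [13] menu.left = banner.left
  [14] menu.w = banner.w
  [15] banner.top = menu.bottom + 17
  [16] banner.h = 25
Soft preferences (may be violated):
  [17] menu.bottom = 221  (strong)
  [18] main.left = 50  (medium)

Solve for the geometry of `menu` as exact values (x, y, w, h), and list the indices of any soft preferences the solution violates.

menu = (x=157, y=55, w=74, h=166)
violated soft preferences: none

1. menu.x = 157  [menu.left = main.right + 17]
2. menu.y = 55  [main.top = menu.top]
3. menu.w = 74  [modal.right = menu.right + 17]
4. menu.h = 166  [banner.top = menu.bottom + 17]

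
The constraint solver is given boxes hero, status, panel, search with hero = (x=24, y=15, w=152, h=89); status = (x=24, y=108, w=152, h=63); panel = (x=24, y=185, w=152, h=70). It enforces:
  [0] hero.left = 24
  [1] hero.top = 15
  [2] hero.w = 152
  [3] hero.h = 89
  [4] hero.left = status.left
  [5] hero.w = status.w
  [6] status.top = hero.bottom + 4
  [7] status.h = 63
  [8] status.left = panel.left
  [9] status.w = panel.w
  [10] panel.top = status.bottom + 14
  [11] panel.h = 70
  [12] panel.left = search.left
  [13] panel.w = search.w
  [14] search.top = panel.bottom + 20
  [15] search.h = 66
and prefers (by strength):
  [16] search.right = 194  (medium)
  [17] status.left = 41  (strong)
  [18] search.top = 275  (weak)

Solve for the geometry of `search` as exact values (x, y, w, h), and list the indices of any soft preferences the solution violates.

1. search.x = 24  [panel.left = search.left]
2. search.w = 152  [panel.w = search.w]
3. search.y = 275  [search.top = panel.bottom + 20]
4. search.h = 66  [search.h = 66]

search = (x=24, y=275, w=152, h=66)
violated soft preferences: 16, 17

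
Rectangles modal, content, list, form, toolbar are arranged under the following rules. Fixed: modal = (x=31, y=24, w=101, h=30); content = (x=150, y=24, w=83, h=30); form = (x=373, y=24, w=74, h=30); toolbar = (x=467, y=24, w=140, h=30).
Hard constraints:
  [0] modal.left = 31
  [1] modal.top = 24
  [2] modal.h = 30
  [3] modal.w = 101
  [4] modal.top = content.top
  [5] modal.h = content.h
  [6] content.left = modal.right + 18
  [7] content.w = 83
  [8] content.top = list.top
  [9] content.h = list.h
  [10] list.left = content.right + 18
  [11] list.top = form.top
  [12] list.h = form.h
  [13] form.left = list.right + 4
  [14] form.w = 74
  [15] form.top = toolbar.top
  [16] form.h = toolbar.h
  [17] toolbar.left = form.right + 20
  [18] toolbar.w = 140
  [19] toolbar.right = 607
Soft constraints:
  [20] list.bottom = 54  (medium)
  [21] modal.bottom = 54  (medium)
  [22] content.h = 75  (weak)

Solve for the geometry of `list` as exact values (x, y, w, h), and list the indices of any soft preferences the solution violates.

list = (x=251, y=24, w=118, h=30)
violated soft preferences: 22

1. list.y = 24  [content.top = list.top]
2. list.h = 30  [content.h = list.h]
3. list.x = 251  [list.left = content.right + 18]
4. list.w = 118  [form.left = list.right + 4]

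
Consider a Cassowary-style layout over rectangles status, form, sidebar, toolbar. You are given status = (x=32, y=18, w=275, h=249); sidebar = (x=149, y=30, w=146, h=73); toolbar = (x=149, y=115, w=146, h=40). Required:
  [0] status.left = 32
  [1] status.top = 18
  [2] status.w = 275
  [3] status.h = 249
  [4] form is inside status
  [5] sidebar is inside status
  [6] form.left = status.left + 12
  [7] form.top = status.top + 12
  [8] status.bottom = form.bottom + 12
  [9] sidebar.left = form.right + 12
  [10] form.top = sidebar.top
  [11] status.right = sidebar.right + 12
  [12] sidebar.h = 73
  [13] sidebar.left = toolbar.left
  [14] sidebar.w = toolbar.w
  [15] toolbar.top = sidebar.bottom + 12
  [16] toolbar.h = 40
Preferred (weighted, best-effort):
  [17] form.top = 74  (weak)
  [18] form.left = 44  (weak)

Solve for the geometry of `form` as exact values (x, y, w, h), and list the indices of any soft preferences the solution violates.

form = (x=44, y=30, w=93, h=225)
violated soft preferences: 17

1. form.x = 44  [form.left = status.left + 12]
2. form.y = 30  [form.top = status.top + 12]
3. form.h = 225  [status.bottom = form.bottom + 12]
4. form.w = 93  [sidebar.left = form.right + 12]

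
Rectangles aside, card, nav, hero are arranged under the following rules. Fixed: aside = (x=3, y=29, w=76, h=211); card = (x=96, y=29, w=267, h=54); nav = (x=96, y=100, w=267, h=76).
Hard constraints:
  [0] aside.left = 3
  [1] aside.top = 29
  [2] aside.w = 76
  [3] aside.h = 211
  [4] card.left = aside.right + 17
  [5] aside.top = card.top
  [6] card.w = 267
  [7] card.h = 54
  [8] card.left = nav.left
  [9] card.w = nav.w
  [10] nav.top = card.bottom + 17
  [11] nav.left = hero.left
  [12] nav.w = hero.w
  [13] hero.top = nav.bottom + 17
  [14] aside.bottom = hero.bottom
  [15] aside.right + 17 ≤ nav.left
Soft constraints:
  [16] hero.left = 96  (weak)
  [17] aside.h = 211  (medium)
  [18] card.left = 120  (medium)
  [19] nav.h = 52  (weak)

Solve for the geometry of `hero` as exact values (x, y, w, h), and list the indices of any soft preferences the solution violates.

1. hero.x = 96  [nav.left = hero.left]
2. hero.w = 267  [nav.w = hero.w]
3. hero.y = 193  [hero.top = nav.bottom + 17]
4. hero.h = 47  [aside.bottom = hero.bottom]

hero = (x=96, y=193, w=267, h=47)
violated soft preferences: 18, 19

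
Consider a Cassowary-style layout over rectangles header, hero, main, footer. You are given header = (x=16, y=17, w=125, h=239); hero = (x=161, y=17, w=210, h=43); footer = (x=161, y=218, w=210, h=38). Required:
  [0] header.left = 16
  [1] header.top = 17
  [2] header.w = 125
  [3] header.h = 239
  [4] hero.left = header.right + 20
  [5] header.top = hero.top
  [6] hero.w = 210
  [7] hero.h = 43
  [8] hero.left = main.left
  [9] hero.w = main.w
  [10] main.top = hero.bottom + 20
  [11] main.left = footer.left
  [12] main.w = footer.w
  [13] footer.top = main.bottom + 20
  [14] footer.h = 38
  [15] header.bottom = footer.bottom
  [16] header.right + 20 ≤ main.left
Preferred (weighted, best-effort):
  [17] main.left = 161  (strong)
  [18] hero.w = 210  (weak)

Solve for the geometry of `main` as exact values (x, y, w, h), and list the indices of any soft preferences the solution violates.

1. main.x = 161  [hero.left = main.left]
2. main.w = 210  [hero.w = main.w]
3. main.y = 80  [main.top = hero.bottom + 20]
4. main.h = 118  [footer.top = main.bottom + 20]

main = (x=161, y=80, w=210, h=118)
violated soft preferences: none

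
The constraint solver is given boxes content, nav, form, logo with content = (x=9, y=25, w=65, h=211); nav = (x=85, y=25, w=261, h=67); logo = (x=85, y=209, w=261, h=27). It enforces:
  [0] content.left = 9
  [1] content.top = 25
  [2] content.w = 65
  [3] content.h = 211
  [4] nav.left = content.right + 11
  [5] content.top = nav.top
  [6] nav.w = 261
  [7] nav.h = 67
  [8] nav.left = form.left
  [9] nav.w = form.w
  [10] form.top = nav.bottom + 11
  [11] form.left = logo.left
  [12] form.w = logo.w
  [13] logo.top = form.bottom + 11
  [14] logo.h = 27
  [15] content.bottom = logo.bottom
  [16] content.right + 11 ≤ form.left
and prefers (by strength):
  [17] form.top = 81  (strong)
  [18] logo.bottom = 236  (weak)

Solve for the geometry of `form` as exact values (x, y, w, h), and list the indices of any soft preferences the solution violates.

form = (x=85, y=103, w=261, h=95)
violated soft preferences: 17

1. form.x = 85  [nav.left = form.left]
2. form.w = 261  [nav.w = form.w]
3. form.y = 103  [form.top = nav.bottom + 11]
4. form.h = 95  [logo.top = form.bottom + 11]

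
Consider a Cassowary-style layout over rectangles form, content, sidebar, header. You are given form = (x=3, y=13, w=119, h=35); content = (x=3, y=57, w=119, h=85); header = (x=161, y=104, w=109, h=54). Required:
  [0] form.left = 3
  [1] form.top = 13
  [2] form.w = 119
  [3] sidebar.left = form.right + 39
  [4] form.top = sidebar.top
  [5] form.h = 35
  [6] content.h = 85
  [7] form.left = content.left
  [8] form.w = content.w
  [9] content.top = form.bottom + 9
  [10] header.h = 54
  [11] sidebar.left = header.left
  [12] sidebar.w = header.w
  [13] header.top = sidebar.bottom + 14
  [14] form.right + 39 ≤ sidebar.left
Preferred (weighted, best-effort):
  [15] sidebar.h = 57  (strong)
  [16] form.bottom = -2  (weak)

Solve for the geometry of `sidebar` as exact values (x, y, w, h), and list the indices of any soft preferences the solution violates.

sidebar = (x=161, y=13, w=109, h=77)
violated soft preferences: 15, 16

1. sidebar.x = 161  [sidebar.left = form.right + 39]
2. sidebar.y = 13  [form.top = sidebar.top]
3. sidebar.w = 109  [sidebar.w = header.w]
4. sidebar.h = 77  [header.top = sidebar.bottom + 14]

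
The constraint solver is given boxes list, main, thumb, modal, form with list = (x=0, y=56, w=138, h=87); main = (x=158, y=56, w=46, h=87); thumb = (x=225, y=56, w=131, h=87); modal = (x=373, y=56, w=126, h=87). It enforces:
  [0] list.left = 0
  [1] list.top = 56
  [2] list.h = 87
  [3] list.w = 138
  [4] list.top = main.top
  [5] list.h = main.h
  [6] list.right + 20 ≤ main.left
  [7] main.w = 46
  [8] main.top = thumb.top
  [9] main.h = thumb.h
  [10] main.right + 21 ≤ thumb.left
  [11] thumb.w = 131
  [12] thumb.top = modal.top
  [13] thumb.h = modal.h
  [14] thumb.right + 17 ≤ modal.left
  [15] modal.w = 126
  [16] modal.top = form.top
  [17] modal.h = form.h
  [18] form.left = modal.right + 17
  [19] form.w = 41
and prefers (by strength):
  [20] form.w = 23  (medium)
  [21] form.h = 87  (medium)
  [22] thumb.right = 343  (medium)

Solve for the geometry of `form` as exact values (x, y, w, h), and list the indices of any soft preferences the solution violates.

form = (x=516, y=56, w=41, h=87)
violated soft preferences: 20, 22

1. form.y = 56  [modal.top = form.top]
2. form.h = 87  [modal.h = form.h]
3. form.x = 516  [form.left = modal.right + 17]
4. form.w = 41  [form.w = 41]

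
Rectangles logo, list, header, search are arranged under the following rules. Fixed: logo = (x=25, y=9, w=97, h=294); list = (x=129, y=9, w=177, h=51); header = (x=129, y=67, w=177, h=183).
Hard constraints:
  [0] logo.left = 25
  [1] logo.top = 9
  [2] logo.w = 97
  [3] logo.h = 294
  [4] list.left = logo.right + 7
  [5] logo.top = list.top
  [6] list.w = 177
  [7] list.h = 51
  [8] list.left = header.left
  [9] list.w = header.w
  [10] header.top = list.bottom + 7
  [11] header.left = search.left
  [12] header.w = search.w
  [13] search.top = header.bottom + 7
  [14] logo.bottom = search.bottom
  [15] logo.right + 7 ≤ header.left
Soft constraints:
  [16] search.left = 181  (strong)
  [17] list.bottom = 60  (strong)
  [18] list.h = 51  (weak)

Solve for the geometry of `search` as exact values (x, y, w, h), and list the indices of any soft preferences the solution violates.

search = (x=129, y=257, w=177, h=46)
violated soft preferences: 16

1. search.x = 129  [header.left = search.left]
2. search.w = 177  [header.w = search.w]
3. search.y = 257  [search.top = header.bottom + 7]
4. search.h = 46  [logo.bottom = search.bottom]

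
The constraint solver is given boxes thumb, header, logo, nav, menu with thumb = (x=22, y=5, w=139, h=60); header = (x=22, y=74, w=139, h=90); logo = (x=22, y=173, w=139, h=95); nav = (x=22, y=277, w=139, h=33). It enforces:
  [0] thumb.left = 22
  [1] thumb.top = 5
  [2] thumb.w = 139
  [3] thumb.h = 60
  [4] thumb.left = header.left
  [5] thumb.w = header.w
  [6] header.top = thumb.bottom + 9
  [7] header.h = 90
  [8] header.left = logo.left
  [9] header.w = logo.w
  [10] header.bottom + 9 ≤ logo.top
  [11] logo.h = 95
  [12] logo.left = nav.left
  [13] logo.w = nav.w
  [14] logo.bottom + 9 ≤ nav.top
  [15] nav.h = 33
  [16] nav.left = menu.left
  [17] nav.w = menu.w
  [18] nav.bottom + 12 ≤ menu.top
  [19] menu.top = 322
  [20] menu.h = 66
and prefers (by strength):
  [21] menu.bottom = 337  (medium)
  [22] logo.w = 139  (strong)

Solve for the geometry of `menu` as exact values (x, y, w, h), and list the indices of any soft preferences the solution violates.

menu = (x=22, y=322, w=139, h=66)
violated soft preferences: 21

1. menu.x = 22  [nav.left = menu.left]
2. menu.w = 139  [nav.w = menu.w]
3. menu.y = 322  [menu.top = 322]
4. menu.h = 66  [menu.h = 66]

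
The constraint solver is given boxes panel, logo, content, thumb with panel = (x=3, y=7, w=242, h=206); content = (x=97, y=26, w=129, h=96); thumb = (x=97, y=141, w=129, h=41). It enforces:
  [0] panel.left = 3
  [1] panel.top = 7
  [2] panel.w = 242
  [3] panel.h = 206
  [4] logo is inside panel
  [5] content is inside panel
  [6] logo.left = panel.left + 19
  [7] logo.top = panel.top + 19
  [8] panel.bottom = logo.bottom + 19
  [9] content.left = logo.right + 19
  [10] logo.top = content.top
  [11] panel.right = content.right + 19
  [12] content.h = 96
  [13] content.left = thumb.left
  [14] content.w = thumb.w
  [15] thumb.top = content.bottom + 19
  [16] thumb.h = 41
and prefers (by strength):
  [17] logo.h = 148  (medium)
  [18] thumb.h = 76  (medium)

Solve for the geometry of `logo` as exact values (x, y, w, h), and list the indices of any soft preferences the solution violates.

logo = (x=22, y=26, w=56, h=168)
violated soft preferences: 17, 18

1. logo.x = 22  [logo.left = panel.left + 19]
2. logo.y = 26  [logo.top = panel.top + 19]
3. logo.h = 168  [panel.bottom = logo.bottom + 19]
4. logo.w = 56  [content.left = logo.right + 19]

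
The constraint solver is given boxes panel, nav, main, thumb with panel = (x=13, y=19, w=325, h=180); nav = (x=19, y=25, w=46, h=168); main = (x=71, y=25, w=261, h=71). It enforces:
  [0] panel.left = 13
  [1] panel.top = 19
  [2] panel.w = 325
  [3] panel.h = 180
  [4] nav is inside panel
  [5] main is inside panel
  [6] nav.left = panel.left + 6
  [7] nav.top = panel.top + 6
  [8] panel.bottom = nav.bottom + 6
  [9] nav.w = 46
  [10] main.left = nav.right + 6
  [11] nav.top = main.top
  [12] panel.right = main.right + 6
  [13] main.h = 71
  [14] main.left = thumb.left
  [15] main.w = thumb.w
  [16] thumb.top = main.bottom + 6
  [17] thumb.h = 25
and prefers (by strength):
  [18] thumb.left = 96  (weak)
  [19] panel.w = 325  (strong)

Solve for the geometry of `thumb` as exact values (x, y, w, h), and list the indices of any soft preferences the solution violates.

1. thumb.x = 71  [main.left = thumb.left]
2. thumb.w = 261  [main.w = thumb.w]
3. thumb.y = 102  [thumb.top = main.bottom + 6]
4. thumb.h = 25  [thumb.h = 25]

thumb = (x=71, y=102, w=261, h=25)
violated soft preferences: 18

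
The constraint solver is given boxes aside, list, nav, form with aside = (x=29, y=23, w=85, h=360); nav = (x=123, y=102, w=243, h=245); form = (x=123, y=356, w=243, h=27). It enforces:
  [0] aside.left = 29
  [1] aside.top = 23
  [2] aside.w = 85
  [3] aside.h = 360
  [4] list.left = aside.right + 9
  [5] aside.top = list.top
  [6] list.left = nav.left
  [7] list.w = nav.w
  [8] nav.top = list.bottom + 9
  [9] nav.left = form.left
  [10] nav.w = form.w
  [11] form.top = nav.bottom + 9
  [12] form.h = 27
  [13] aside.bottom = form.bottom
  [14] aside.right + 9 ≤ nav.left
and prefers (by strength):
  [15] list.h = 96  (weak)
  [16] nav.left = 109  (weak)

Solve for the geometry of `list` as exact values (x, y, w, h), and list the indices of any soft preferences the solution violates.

1. list.x = 123  [list.left = aside.right + 9]
2. list.y = 23  [aside.top = list.top]
3. list.w = 243  [list.w = nav.w]
4. list.h = 70  [nav.top = list.bottom + 9]

list = (x=123, y=23, w=243, h=70)
violated soft preferences: 15, 16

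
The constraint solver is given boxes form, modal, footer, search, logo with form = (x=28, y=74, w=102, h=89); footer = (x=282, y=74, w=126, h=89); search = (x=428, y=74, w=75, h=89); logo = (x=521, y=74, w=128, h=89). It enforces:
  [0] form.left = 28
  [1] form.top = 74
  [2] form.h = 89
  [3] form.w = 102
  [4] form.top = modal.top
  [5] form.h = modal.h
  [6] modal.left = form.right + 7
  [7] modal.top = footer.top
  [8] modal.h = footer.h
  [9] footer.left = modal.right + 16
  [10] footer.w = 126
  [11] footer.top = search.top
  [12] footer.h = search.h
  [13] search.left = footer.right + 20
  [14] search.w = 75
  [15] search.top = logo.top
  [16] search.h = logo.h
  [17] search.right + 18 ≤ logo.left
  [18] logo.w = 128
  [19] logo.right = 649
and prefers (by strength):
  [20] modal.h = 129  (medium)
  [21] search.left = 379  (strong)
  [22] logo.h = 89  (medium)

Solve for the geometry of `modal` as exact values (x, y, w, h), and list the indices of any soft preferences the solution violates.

modal = (x=137, y=74, w=129, h=89)
violated soft preferences: 20, 21

1. modal.y = 74  [form.top = modal.top]
2. modal.h = 89  [form.h = modal.h]
3. modal.x = 137  [modal.left = form.right + 7]
4. modal.w = 129  [footer.left = modal.right + 16]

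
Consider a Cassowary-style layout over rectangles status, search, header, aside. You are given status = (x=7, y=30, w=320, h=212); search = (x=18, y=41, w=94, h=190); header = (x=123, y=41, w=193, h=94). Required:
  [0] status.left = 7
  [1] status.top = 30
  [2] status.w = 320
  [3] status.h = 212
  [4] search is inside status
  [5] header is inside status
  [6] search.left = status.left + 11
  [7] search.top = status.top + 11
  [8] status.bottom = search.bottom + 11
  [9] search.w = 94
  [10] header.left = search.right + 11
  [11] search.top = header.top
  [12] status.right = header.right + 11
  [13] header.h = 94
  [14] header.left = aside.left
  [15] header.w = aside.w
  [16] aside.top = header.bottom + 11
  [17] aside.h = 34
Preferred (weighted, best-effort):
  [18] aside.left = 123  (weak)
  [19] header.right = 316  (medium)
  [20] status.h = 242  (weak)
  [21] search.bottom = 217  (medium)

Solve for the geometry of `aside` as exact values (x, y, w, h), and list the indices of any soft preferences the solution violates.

aside = (x=123, y=146, w=193, h=34)
violated soft preferences: 20, 21

1. aside.x = 123  [header.left = aside.left]
2. aside.w = 193  [header.w = aside.w]
3. aside.y = 146  [aside.top = header.bottom + 11]
4. aside.h = 34  [aside.h = 34]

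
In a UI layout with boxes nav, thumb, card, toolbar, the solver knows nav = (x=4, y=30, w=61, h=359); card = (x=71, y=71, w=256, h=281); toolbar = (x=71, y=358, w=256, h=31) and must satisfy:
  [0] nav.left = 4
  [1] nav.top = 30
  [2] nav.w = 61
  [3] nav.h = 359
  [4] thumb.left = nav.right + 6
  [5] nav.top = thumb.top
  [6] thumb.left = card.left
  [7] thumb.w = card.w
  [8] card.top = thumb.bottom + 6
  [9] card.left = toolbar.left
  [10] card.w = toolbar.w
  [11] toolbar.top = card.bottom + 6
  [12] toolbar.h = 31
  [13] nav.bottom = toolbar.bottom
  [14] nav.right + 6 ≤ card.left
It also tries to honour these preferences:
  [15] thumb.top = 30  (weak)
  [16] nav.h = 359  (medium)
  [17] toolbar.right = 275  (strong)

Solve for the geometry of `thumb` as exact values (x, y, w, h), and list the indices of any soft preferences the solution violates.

thumb = (x=71, y=30, w=256, h=35)
violated soft preferences: 17

1. thumb.x = 71  [thumb.left = nav.right + 6]
2. thumb.y = 30  [nav.top = thumb.top]
3. thumb.w = 256  [thumb.w = card.w]
4. thumb.h = 35  [card.top = thumb.bottom + 6]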